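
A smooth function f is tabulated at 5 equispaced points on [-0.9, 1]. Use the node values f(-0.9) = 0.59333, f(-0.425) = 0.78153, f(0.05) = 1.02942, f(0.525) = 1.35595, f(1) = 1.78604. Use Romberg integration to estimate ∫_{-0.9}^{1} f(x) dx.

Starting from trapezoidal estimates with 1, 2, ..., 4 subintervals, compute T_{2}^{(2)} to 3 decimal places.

T_{0}^{(0)} (trapezoid, 1 panel, h=1.9000): 2.26040
T_{1}^{(0)} (trapezoid, 2 panels, h=0.9500): 2.10815
T_{2}^{(0)} (trapezoid, 4 panels, h=0.4750): 2.06938
T_{1}^{(1)} = 2.10815 + (2.10815 − 2.26040)/3 = 2.05740
T_{2}^{(1)} = 2.06938 + (2.06938 − 2.10815)/3 = 2.05646
T_{2}^{(2)} = 2.05646 + (2.05646 − 2.05740)/15 = 2.05640

2.056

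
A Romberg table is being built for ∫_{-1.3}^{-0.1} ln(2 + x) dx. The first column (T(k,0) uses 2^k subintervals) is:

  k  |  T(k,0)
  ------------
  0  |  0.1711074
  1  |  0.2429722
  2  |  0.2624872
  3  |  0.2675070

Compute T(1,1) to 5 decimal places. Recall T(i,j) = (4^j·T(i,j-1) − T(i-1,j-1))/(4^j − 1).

0.26693

Richardson extrapolation on the trapezoidal column (denominator 4−1=3):
T(1,1) = (4·0.2429722 − 0.1711074) / 3 = 0.2669271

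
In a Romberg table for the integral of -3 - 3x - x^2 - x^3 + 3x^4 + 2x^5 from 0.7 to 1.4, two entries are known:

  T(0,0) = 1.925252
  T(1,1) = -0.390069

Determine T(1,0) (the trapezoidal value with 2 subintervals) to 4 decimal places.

From T(1,1) = (4·T(1,0) − T(0,0))/3, solve for T(1,0):
4·T(1,0) = 3·(-0.390069) + 1.925252 = 0.755045
T(1,0) = 0.188761

0.1888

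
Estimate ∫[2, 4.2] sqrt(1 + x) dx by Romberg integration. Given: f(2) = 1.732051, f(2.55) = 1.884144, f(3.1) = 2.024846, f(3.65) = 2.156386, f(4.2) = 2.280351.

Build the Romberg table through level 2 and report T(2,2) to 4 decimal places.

T(0,0) (trapezoid, 1 panel, h=2.2000): 4.413642
T(1,0) (trapezoid, 2 panels, h=1.1000): 4.434152
T(2,0) (trapezoid, 4 panels, h=0.5500): 4.439367
T(1,1) = 4.434152 + (4.434152 − 4.413642)/3 = 4.440989
T(2,1) = 4.439367 + (4.439367 − 4.434152)/3 = 4.441105
T(2,2) = 4.441105 + (4.441105 − 4.440989)/15 = 4.441113

4.4411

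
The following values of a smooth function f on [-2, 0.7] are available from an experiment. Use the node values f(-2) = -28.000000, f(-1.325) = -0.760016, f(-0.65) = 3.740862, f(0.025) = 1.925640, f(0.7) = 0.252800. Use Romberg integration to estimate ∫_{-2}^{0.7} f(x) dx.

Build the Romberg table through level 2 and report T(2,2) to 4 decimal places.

T(0,0) (trapezoid, 1 panel, h=2.7000): -37.458720
T(1,0) (trapezoid, 2 panels, h=1.3500): -13.679196
T(2,0) (trapezoid, 4 panels, h=0.6750): -6.052802
T(1,1) = -13.679196 + (-13.679196 − (-37.458720))/3 = -5.752688
T(2,1) = -6.052802 + (-6.052802 − (-13.679196))/3 = -3.510671
T(2,2) = -3.510671 + (-3.510671 − (-5.752688))/15 = -3.361203

-3.3612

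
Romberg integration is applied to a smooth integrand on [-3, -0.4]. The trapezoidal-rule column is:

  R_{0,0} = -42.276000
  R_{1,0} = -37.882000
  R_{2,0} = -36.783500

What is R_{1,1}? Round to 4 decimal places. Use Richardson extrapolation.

Richardson extrapolation on the trapezoidal column (denominator 4−1=3):
R_{1,1} = -37.882000 + (-37.882000 − (-42.276000))/3 = -36.417333

-36.4173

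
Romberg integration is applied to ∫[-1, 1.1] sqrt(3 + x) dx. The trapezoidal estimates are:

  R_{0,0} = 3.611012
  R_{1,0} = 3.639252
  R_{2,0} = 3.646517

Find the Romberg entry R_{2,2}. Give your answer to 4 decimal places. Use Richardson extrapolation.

3.6490

R_{1,1} = 3.639252 + (3.639252 − 3.611012)/3 = 3.648665
R_{2,1} = (4·3.646517 − 3.639252) / 3 = 3.648939
R_{2,2} = 3.648939 + (3.648939 − 3.648665)/15 = 3.648957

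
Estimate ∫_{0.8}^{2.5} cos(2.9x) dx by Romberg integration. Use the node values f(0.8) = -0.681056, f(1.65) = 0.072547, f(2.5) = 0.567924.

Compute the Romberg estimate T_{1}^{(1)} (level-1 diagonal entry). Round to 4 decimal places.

T_{0}^{(0)} (trapezoid, 1 panel, h=1.7000): -0.096162
T_{1}^{(0)} (trapezoid, 2 panels, h=0.8500): 0.013584
T_{1}^{(1)} = 0.013584 + (0.013584 − (-0.096162))/3 = 0.050166

0.0502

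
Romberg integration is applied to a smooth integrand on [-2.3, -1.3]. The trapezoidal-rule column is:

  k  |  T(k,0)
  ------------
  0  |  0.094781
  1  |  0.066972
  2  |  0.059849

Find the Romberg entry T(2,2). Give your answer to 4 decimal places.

Richardson extrapolation on the trapezoidal column (denominator 4−1=3):
T(1,1) = 0.066972 + (0.066972 − 0.094781)/3 = 0.057702
T(2,1) = 0.059849 + (0.059849 − 0.066972)/3 = 0.057475
T(2,2) = (16·0.057475 − 0.057702) / 15 = 0.057460

0.0575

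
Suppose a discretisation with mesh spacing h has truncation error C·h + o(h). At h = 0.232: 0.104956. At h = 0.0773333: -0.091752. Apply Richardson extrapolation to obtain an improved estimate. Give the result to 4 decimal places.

-0.1901

The leading error scales as h; refining by a factor of 3 reduces it by 3^1 = 3.
Extrapolated value = (3·A(h/3) − A(h)) / (3 − 1)
= (3·(-0.091752) − 0.104956) / 2
= -0.380212 / 2 = -0.190106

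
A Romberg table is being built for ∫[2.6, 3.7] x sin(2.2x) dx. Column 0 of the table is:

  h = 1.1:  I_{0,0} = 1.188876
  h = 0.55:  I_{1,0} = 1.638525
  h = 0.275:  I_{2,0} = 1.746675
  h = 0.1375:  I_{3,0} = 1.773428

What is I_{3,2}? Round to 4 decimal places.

Richardson extrapolation on the trapezoidal column (denominator 4−1=3):
I_{2,1} = (4·1.746675 − 1.638525) / 3 = 1.782725
I_{3,1} = 1.773428 + (1.773428 − 1.746675)/3 = 1.782346
I_{3,2} = 1.782346 + (1.782346 − 1.782725)/15 = 1.782321

1.7823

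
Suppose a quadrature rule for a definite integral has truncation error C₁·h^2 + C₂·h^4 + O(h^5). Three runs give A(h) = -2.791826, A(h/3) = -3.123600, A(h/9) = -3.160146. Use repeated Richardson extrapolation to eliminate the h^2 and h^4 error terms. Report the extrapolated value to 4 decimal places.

First eliminate the h^2 term (factor 3^2 = 9):
  B₁ = (9·(-3.123600) − (-2.791826))/8 = -3.165072
  B₂ = (9·(-3.160146) − (-3.123600))/8 = -3.164714
Then eliminate the h^4 term (factor 3^4 = 81):
  (81·(-3.164714) − (-3.165072))/80 = -3.164710

-3.1647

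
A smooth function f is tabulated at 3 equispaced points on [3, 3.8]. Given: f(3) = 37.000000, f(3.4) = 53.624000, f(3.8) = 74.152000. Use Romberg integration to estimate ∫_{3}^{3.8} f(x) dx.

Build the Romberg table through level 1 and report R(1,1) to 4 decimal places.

43.4197

R(0,0) (trapezoid, 1 panel, h=0.8000): 44.460800
R(1,0) (trapezoid, 2 panels, h=0.4000): 43.680000
R(1,1) = 43.680000 + (43.680000 − 44.460800)/3 = 43.419733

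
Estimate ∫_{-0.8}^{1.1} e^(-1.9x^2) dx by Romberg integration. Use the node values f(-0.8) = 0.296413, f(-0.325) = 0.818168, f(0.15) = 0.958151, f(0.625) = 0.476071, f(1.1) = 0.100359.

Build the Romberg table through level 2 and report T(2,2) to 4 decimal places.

1.1757

T(0,0) (trapezoid, 1 panel, h=1.9000): 0.376933
T(1,0) (trapezoid, 2 panels, h=0.9500): 1.098710
T(2,0) (trapezoid, 4 panels, h=0.4750): 1.164119
T(1,1) = 1.098710 + (1.098710 − 0.376933)/3 = 1.339302
T(2,1) = 1.164119 + (1.164119 − 1.098710)/3 = 1.185922
T(2,2) = 1.185922 + (1.185922 − 1.339302)/15 = 1.175697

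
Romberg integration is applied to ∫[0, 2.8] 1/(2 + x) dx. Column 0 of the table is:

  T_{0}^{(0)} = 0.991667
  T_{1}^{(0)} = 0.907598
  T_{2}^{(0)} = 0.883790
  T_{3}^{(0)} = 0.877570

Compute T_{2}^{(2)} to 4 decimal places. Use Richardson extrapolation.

0.8756

Richardson extrapolation on the trapezoidal column (denominator 4−1=3):
T_{1}^{(1)} = (4·0.907598 − 0.991667) / 3 = 0.879575
T_{2}^{(1)} = 0.883790 + (0.883790 − 0.907598)/3 = 0.875854
T_{2}^{(2)} = 0.875854 + (0.875854 − 0.879575)/15 = 0.875606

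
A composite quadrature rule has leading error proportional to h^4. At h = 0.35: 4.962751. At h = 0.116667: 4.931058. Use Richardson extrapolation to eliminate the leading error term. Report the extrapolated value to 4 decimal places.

The leading error scales as h^4; refining by a factor of 3 reduces it by 3^4 = 81.
Extrapolated value = (81·A(h/3) − A(h)) / (81 − 1)
= (81·4.931058 − 4.962751) / 80
= 394.452947 / 80 = 4.930662

4.9307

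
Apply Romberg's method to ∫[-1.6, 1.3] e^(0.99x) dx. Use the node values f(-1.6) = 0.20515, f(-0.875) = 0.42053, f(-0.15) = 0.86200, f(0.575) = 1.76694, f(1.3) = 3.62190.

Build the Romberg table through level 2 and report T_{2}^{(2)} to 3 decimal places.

3.452

T_{0}^{(0)} (trapezoid, 1 panel, h=2.9000): 5.54922
T_{1}^{(0)} (trapezoid, 2 panels, h=1.4500): 4.02451
T_{2}^{(0)} (trapezoid, 4 panels, h=0.7250): 3.59817
T_{1}^{(1)} = 4.02451 + (4.02451 − 5.54922)/3 = 3.51627
T_{2}^{(1)} = 3.59817 + (3.59817 − 4.02451)/3 = 3.45606
T_{2}^{(2)} = 3.45606 + (3.45606 − 3.51627)/15 = 3.45205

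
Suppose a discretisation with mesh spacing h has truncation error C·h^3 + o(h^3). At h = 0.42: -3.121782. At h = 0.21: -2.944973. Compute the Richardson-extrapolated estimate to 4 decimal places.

-2.9197

Extrapolated value = (8·A(h/2) − A(h)) / (8 − 1)
= (8·(-2.944973) − (-3.121782)) / 7
= -20.438002 / 7 = -2.919715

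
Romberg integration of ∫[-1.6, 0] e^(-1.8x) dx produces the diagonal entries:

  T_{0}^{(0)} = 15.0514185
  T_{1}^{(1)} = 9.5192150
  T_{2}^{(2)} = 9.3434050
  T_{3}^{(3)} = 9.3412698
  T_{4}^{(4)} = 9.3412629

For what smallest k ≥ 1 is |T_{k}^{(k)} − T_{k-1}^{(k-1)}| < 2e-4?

k = 4

|T_{1}^{(1)} − T_{0}^{(0)}| = 5.5322035 ≥ 2e-4
|T_{2}^{(2)} − T_{1}^{(1)}| = 0.1758100 ≥ 2e-4
|T_{3}^{(3)} − T_{2}^{(2)}| = 0.0021352 ≥ 2e-4
|T_{4}^{(4)} − T_{3}^{(3)}| = 0.0000069 < 2e-4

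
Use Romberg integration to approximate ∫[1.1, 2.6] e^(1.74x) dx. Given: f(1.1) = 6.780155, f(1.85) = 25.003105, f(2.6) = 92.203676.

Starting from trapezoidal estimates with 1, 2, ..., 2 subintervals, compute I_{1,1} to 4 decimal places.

49.7491

I_{0,0} (trapezoid, 1 panel, h=1.5000): 74.237873
I_{1,0} (trapezoid, 2 panels, h=0.7500): 55.871265
I_{1,1} = 55.871265 + (55.871265 − 74.237873)/3 = 49.749062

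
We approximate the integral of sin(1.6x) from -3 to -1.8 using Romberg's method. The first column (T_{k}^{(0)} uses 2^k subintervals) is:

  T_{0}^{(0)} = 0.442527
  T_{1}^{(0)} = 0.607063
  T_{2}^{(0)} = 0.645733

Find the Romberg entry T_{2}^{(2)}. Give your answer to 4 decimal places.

Richardson extrapolation on the trapezoidal column (denominator 4−1=3):
T_{1}^{(1)} = 0.607063 + (0.607063 − 0.442527)/3 = 0.661908
T_{2}^{(1)} = 0.645733 + (0.645733 − 0.607063)/3 = 0.658623
T_{2}^{(2)} = 0.658623 + (0.658623 − 0.661908)/15 = 0.658404
(Column j=1 coincides with Simpson's rule on the same nodes.)

0.6584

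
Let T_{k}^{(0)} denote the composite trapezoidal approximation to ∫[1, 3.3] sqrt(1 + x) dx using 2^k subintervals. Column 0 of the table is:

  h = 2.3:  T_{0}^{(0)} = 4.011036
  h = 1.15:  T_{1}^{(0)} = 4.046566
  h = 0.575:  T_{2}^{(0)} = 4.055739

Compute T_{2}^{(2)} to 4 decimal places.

4.0588

Richardson extrapolation on the trapezoidal column (denominator 4−1=3):
T_{1}^{(1)} = 4.046566 + (4.046566 − 4.011036)/3 = 4.058409
T_{2}^{(1)} = (4·4.055739 − 4.046566) / 3 = 4.058797
T_{2}^{(2)} = 4.058797 + (4.058797 − 4.058409)/15 = 4.058823
(Column j=1 coincides with Simpson's rule on the same nodes.)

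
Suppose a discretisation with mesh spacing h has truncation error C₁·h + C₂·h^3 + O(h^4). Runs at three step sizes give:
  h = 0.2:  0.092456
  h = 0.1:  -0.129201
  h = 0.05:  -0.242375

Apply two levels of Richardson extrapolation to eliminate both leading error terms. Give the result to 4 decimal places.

First eliminate the h term (factor 2^1 = 2):
  B₁ = (2·(-0.129201) − 0.092456)/1 = -0.350858
  B₂ = (2·(-0.242375) − (-0.129201))/1 = -0.355549
Then eliminate the h^3 term (factor 2^3 = 8):
  (8·(-0.355549) − (-0.350858))/7 = -0.356219

-0.3562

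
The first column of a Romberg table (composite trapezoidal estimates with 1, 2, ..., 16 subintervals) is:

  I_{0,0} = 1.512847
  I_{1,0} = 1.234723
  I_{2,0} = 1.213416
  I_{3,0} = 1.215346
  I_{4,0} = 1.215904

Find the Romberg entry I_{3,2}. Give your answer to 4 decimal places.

I_{2,1} = 1.213416 + (1.213416 − 1.234723)/3 = 1.206314
I_{3,1} = 1.215346 + (1.215346 − 1.213416)/3 = 1.215989
I_{3,2} = (16·1.215989 − 1.206314) / 15 = 1.216634

1.2166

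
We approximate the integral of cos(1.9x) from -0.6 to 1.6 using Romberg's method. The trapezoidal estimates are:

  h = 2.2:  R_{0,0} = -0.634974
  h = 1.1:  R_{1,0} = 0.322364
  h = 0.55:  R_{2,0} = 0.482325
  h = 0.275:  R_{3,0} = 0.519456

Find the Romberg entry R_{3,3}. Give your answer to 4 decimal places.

0.5316

Richardson extrapolation on the trapezoidal column (denominator 4−1=3):
R_{1,1} = 0.322364 + (0.322364 − (-0.634974))/3 = 0.641477
R_{2,1} = 0.482325 + (0.482325 − 0.322364)/3 = 0.535645
R_{3,1} = (4·0.519456 − 0.482325) / 3 = 0.531833
R_{2,2} = 0.535645 + (0.535645 − 0.641477)/15 = 0.528590
R_{3,2} = (16·0.531833 − 0.535645) / 15 = 0.531579
R_{3,3} = (64·0.531579 − 0.528590) / 63 = 0.531626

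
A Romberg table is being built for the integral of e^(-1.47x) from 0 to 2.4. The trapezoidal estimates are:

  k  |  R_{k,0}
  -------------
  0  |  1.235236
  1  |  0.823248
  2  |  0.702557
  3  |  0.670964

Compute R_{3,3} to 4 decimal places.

Richardson extrapolation on the trapezoidal column (denominator 4−1=3):
R_{1,1} = 0.823248 + (0.823248 − 1.235236)/3 = 0.685919
R_{2,1} = (4·0.702557 − 0.823248) / 3 = 0.662327
R_{3,1} = 0.670964 + (0.670964 − 0.702557)/3 = 0.660433
R_{2,2} = (16·0.662327 − 0.685919) / 15 = 0.660754
R_{3,2} = 0.660433 + (0.660433 − 0.662327)/15 = 0.660307
R_{3,3} = 0.660307 + (0.660307 − 0.660754)/63 = 0.660300

0.6603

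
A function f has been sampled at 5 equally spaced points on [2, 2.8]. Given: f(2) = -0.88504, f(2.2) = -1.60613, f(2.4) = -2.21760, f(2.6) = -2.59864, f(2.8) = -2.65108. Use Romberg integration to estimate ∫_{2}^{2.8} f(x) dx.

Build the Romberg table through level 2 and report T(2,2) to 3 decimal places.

T(0,0) (trapezoid, 1 panel, h=0.8000): -1.41445
T(1,0) (trapezoid, 2 panels, h=0.4000): -1.59426
T(2,0) (trapezoid, 4 panels, h=0.2000): -1.63809
T(1,1) = -1.59426 + (-1.59426 − (-1.41445))/3 = -1.65420
T(2,1) = -1.63809 + (-1.63809 − (-1.59426))/3 = -1.65270
T(2,2) = -1.65270 + (-1.65270 − (-1.65420))/15 = -1.65260

-1.653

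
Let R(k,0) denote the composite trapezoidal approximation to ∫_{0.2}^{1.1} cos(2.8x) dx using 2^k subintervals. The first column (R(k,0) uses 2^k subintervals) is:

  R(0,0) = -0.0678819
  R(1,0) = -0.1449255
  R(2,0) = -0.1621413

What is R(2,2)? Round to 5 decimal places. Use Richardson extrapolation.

R(1,1) = -0.1449255 + (-0.1449255 − (-0.0678819))/3 = -0.1706067
R(2,1) = (4·(-0.1621413) − (-0.1449255)) / 3 = -0.1678799
R(2,2) = -0.1678799 + (-0.1678799 − (-0.1706067))/15 = -0.1676981
(Column j=1 coincides with Simpson's rule on the same nodes.)

-0.16770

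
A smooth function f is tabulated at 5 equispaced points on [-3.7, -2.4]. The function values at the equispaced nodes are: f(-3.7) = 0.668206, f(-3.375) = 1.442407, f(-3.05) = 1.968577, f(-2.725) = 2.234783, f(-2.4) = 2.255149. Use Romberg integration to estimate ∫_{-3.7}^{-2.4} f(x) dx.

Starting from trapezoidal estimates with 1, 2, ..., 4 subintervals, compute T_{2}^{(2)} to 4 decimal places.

T_{0}^{(0)} (trapezoid, 1 panel, h=1.3000): 1.900181
T_{1}^{(0)} (trapezoid, 2 panels, h=0.6500): 2.229665
T_{2}^{(0)} (trapezoid, 4 panels, h=0.3250): 2.309919
T_{1}^{(1)} = 2.229665 + (2.229665 − 1.900181)/3 = 2.339493
T_{2}^{(1)} = 2.309919 + (2.309919 − 2.229665)/3 = 2.336670
T_{2}^{(2)} = 2.336670 + (2.336670 − 2.339493)/15 = 2.336482

2.3365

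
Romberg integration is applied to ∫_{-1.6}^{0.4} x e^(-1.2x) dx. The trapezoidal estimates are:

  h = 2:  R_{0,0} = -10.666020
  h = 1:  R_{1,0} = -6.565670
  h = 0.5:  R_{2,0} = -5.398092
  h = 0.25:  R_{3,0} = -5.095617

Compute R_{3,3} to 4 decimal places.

R_{1,1} = (4·(-6.565670) − (-10.666020)) / 3 = -5.198887
R_{2,1} = -5.398092 + (-5.398092 − (-6.565670))/3 = -5.008899
R_{3,1} = -5.095617 + (-5.095617 − (-5.398092))/3 = -4.994792
R_{2,2} = (16·(-5.008899) − (-5.198887)) / 15 = -4.996233
R_{3,2} = (16·(-4.994792) − (-5.008899)) / 15 = -4.993852
R_{3,3} = -4.993852 + (-4.993852 − (-4.996233))/63 = -4.993814

-4.9938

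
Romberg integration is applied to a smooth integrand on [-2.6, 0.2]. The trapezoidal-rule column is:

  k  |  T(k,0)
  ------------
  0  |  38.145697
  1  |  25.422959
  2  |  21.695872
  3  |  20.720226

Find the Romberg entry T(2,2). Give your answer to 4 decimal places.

T(1,1) = (4·25.422959 − 38.145697) / 3 = 21.182046
T(2,1) = (4·21.695872 − 25.422959) / 3 = 20.453510
T(2,2) = 20.453510 + (20.453510 − 21.182046)/15 = 20.404941
(Column j=1 coincides with Simpson's rule on the same nodes.)

20.4049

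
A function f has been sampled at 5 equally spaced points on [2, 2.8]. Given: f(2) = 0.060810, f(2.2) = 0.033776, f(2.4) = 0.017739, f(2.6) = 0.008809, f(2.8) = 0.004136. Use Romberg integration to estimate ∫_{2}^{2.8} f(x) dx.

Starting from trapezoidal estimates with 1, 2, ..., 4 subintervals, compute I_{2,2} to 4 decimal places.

I_{0,0} (trapezoid, 1 panel, h=0.8000): 0.025978
I_{1,0} (trapezoid, 2 panels, h=0.4000): 0.020085
I_{2,0} (trapezoid, 4 panels, h=0.2000): 0.018559
I_{1,1} = 0.020085 + (0.020085 − 0.025978)/3 = 0.018121
I_{2,1} = 0.018559 + (0.018559 − 0.020085)/3 = 0.018050
I_{2,2} = 0.018050 + (0.018050 − 0.018121)/15 = 0.018045

0.0180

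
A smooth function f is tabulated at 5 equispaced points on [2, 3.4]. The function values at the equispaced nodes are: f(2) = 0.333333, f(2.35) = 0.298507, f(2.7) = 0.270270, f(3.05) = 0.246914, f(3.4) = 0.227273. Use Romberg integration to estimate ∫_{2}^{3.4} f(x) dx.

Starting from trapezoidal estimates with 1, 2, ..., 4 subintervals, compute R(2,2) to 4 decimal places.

0.3830

R(0,0) (trapezoid, 1 panel, h=1.4000): 0.392424
R(1,0) (trapezoid, 2 panels, h=0.7000): 0.385401
R(2,0) (trapezoid, 4 panels, h=0.3500): 0.383598
R(1,1) = 0.385401 + (0.385401 − 0.392424)/3 = 0.383060
R(2,1) = 0.383598 + (0.383598 − 0.385401)/3 = 0.382997
R(2,2) = 0.382997 + (0.382997 − 0.383060)/15 = 0.382993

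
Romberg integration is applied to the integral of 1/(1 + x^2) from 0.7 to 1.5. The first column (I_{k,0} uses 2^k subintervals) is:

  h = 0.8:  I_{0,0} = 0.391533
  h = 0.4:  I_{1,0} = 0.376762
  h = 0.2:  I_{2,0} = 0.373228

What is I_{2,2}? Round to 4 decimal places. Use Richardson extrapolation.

0.3721

Richardson extrapolation on the trapezoidal column (denominator 4−1=3):
I_{1,1} = (4·0.376762 − 0.391533) / 3 = 0.371838
I_{2,1} = (4·0.373228 − 0.376762) / 3 = 0.372050
I_{2,2} = 0.372050 + (0.372050 − 0.371838)/15 = 0.372064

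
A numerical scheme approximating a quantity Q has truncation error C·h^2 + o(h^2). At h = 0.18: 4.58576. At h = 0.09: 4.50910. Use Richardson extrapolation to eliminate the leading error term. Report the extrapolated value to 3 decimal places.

Extrapolated value = (4·A(h/2) − A(h)) / (4 − 1)
= (4·4.50910 − 4.58576) / 3
= 13.45064 / 3 = 4.48355

4.484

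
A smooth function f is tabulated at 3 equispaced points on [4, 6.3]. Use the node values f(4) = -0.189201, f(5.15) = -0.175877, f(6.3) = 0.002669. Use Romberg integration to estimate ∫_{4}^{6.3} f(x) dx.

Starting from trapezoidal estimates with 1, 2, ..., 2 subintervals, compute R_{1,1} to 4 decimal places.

-0.3412

R_{0,0} (trapezoid, 1 panel, h=2.3000): -0.214512
R_{1,0} (trapezoid, 2 panels, h=1.1500): -0.309514
R_{1,1} = -0.309514 + (-0.309514 − (-0.214512))/3 = -0.341181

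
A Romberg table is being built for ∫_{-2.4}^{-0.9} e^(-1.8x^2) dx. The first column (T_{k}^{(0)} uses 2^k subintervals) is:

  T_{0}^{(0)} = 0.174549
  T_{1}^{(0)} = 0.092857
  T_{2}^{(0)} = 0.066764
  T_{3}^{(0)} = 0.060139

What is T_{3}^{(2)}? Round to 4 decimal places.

Richardson extrapolation on the trapezoidal column (denominator 4−1=3):
T_{2}^{(1)} = 0.066764 + (0.066764 − 0.092857)/3 = 0.058066
T_{3}^{(1)} = 0.060139 + (0.060139 − 0.066764)/3 = 0.057931
T_{3}^{(2)} = 0.057931 + (0.057931 − 0.058066)/15 = 0.057922

0.0579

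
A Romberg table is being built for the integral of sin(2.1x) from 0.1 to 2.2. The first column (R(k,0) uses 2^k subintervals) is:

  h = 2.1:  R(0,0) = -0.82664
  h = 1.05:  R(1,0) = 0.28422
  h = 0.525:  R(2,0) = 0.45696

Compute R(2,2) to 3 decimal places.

Richardson extrapolation on the trapezoidal column (denominator 4−1=3):
R(1,1) = 0.28422 + (0.28422 − (-0.82664))/3 = 0.65451
R(2,1) = 0.45696 + (0.45696 − 0.28422)/3 = 0.51454
R(2,2) = 0.51454 + (0.51454 − 0.65451)/15 = 0.50521
(Column j=1 coincides with Simpson's rule on the same nodes.)

0.505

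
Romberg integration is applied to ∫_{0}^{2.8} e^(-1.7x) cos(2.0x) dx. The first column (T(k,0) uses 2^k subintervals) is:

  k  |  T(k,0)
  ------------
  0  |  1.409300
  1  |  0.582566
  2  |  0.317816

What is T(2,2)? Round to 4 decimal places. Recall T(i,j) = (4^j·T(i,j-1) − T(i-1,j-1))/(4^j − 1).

0.2244

Richardson extrapolation on the trapezoidal column (denominator 4−1=3):
T(1,1) = 0.582566 + (0.582566 − 1.409300)/3 = 0.306988
T(2,1) = 0.317816 + (0.317816 − 0.582566)/3 = 0.229566
T(2,2) = (16·0.229566 − 0.306988) / 15 = 0.224405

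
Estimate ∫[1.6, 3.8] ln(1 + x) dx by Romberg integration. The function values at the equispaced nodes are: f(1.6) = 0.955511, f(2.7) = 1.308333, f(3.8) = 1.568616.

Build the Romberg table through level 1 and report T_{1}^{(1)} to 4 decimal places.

2.8444

T_{0}^{(0)} (trapezoid, 1 panel, h=2.2000): 2.776540
T_{1}^{(0)} (trapezoid, 2 panels, h=1.1000): 2.827436
T_{1}^{(1)} = 2.827436 + (2.827436 − 2.776540)/3 = 2.844401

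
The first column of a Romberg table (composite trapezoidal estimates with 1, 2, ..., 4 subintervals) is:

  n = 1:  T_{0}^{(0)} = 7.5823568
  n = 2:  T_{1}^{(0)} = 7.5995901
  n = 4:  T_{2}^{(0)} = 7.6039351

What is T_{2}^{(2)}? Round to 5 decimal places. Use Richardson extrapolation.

7.60539

Richardson extrapolation on the trapezoidal column (denominator 4−1=3):
T_{1}^{(1)} = 7.5995901 + (7.5995901 − 7.5823568)/3 = 7.6053345
T_{2}^{(1)} = 7.6039351 + (7.6039351 − 7.5995901)/3 = 7.6053834
T_{2}^{(2)} = 7.6053834 + (7.6053834 − 7.6053345)/15 = 7.6053867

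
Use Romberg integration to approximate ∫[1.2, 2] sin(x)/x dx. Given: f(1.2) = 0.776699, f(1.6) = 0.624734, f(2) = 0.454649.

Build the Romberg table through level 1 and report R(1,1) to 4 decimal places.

0.4974

R(0,0) (trapezoid, 1 panel, h=0.8000): 0.492539
R(1,0) (trapezoid, 2 panels, h=0.4000): 0.496163
R(1,1) = 0.496163 + (0.496163 − 0.492539)/3 = 0.497371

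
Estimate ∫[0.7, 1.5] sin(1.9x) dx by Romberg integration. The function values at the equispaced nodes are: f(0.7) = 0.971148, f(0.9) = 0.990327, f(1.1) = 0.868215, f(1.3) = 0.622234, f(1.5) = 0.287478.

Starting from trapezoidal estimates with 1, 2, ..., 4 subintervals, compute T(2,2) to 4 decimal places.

T(0,0) (trapezoid, 1 panel, h=0.8000): 0.503450
T(1,0) (trapezoid, 2 panels, h=0.4000): 0.599011
T(2,0) (trapezoid, 4 panels, h=0.2000): 0.622018
T(1,1) = 0.599011 + (0.599011 − 0.503450)/3 = 0.630865
T(2,1) = 0.622018 + (0.622018 − 0.599011)/3 = 0.629687
T(2,2) = 0.629687 + (0.629687 − 0.630865)/15 = 0.629608

0.6296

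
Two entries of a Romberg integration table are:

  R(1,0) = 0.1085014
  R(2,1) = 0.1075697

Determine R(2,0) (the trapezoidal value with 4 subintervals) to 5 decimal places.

From R(2,1) = (4·R(2,0) − R(1,0))/3, solve for R(2,0):
4·R(2,0) = 3·0.1075697 + 0.1085014 = 0.4312105
R(2,0) = 0.1078026

0.10780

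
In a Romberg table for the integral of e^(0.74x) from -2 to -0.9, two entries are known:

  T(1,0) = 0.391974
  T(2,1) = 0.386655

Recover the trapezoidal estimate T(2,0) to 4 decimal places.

0.3880

From T(2,1) = (4·T(2,0) − T(1,0))/3, solve for T(2,0):
4·T(2,0) = 3·0.386655 + 0.391974 = 1.551939
T(2,0) = 0.387985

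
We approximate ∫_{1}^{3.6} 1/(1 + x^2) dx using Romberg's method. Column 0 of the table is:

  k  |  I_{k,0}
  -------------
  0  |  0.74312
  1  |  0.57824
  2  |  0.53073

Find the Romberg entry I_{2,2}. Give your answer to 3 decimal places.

I_{1,1} = (4·0.57824 − 0.74312) / 3 = 0.52328
I_{2,1} = (4·0.53073 − 0.57824) / 3 = 0.51489
I_{2,2} = (16·0.51489 − 0.52328) / 15 = 0.51433
(Column j=1 coincides with Simpson's rule on the same nodes.)

0.514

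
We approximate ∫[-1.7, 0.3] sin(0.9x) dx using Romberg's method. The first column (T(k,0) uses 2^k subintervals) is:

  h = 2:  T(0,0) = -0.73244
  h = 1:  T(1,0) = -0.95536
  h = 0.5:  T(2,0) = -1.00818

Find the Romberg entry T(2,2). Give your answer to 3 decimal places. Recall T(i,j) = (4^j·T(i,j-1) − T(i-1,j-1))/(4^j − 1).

Richardson extrapolation on the trapezoidal column (denominator 4−1=3):
T(1,1) = (4·(-0.95536) − (-0.73244)) / 3 = -1.02967
T(2,1) = -1.00818 + (-1.00818 − (-0.95536))/3 = -1.02579
T(2,2) = (16·(-1.02579) − (-1.02967)) / 15 = -1.02553

-1.026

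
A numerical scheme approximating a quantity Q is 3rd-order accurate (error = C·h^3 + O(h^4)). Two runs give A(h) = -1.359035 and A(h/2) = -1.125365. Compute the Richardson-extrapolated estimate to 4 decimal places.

The leading error scales as h^3; refining by a factor of 2 reduces it by 2^3 = 8.
Extrapolated value = (8·A(h/2) − A(h)) / (8 − 1)
= (8·(-1.125365) − (-1.359035)) / 7
= -7.643885 / 7 = -1.091984

-1.0920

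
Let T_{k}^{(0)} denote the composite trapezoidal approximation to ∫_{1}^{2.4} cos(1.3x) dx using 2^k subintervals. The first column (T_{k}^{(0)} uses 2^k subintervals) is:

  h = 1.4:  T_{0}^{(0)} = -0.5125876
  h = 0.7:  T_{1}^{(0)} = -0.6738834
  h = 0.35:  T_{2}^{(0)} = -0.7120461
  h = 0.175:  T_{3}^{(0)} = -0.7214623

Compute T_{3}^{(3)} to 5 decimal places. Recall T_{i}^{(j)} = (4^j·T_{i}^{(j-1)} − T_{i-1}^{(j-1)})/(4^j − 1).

-0.72459

T_{1}^{(1)} = -0.6738834 + (-0.6738834 − (-0.5125876))/3 = -0.7276487
T_{2}^{(1)} = (4·(-0.7120461) − (-0.6738834)) / 3 = -0.7247670
T_{3}^{(1)} = (4·(-0.7214623) − (-0.7120461)) / 3 = -0.7246010
T_{2}^{(2)} = (16·(-0.7247670) − (-0.7276487)) / 15 = -0.7245749
T_{3}^{(2)} = (16·(-0.7246010) − (-0.7247670)) / 15 = -0.7245899
T_{3}^{(3)} = -0.7245899 + (-0.7245899 − (-0.7245749))/63 = -0.7245901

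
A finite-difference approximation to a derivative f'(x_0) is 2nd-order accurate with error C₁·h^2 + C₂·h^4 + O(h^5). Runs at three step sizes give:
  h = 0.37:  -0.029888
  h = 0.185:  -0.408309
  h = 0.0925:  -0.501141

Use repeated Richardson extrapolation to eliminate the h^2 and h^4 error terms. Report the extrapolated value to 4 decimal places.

-0.5319

First eliminate the h^2 term (factor 2^2 = 4):
  B₁ = (4·(-0.408309) − (-0.029888))/3 = -0.534449
  B₂ = (4·(-0.501141) − (-0.408309))/3 = -0.532085
Then eliminate the h^4 term (factor 2^4 = 16):
  (16·(-0.532085) − (-0.534449))/15 = -0.531927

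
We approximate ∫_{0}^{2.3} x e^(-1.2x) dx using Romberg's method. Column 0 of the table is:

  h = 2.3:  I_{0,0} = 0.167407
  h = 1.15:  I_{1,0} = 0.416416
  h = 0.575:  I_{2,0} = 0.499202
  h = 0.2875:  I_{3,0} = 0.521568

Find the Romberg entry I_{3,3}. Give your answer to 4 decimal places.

0.5292

Richardson extrapolation on the trapezoidal column (denominator 4−1=3):
I_{1,1} = 0.416416 + (0.416416 − 0.167407)/3 = 0.499419
I_{2,1} = (4·0.499202 − 0.416416) / 3 = 0.526797
I_{3,1} = 0.521568 + (0.521568 − 0.499202)/3 = 0.529023
I_{2,2} = 0.526797 + (0.526797 − 0.499419)/15 = 0.528622
I_{3,2} = 0.529023 + (0.529023 − 0.526797)/15 = 0.529171
I_{3,3} = (64·0.529171 − 0.528622) / 63 = 0.529180
(Column j=1 coincides with Simpson's rule on the same nodes.)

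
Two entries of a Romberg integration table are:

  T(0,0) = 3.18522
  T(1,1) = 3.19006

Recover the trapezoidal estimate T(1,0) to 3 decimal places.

3.189

From T(1,1) = (4·T(1,0) − T(0,0))/3, solve for T(1,0):
4·T(1,0) = 3·3.19006 + 3.18522 = 12.75540
T(1,0) = 3.18885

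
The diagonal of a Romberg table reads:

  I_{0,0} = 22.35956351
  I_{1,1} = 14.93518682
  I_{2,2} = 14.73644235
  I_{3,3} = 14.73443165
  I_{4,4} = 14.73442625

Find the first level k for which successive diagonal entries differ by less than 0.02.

|I_{1,1} − I_{0,0}| = 7.42437669 ≥ 0.02
|I_{2,2} − I_{1,1}| = 0.19874447 ≥ 0.02
|I_{3,3} − I_{2,2}| = 0.00201070 < 0.02

k = 3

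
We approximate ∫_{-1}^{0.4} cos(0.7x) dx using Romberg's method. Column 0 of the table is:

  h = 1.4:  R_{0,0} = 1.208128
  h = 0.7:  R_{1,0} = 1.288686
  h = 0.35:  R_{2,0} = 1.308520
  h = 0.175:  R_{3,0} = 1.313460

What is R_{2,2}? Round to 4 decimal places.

Richardson extrapolation on the trapezoidal column (denominator 4−1=3):
R_{1,1} = 1.288686 + (1.288686 − 1.208128)/3 = 1.315539
R_{2,1} = 1.308520 + (1.308520 − 1.288686)/3 = 1.315131
R_{2,2} = (16·1.315131 − 1.315539) / 15 = 1.315104

1.3151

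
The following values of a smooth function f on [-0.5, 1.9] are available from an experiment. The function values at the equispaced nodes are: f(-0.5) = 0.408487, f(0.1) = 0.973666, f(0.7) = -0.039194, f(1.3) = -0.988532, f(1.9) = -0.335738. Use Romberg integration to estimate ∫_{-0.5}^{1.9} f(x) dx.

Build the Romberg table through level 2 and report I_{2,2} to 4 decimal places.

I_{0,0} (trapezoid, 1 panel, h=2.4000): 0.087299
I_{1,0} (trapezoid, 2 panels, h=1.2000): -0.003383
I_{2,0} (trapezoid, 4 panels, h=0.6000): -0.010611
I_{1,1} = -0.003383 + (-0.003383 − 0.087299)/3 = -0.033610
I_{2,1} = -0.010611 + (-0.010611 − (-0.003383))/3 = -0.013020
I_{2,2} = -0.013020 + (-0.013020 − (-0.033610))/15 = -0.011647

-0.0116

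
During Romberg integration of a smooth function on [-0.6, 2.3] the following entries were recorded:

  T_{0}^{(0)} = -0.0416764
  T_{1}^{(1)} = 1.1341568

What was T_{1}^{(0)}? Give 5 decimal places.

0.84020

From T_{1}^{(1)} = (4·T_{1}^{(0)} − T_{0}^{(0)})/3, solve for T_{1}^{(0)}:
4·T_{1}^{(0)} = 3·1.1341568 + (-0.0416764) = 3.3607940
T_{1}^{(0)} = 0.8401985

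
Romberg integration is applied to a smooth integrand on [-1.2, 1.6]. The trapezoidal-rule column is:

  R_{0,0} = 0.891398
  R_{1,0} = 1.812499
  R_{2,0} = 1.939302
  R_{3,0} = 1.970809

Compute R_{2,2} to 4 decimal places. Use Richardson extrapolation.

R_{1,1} = 1.812499 + (1.812499 − 0.891398)/3 = 2.119533
R_{2,1} = 1.939302 + (1.939302 − 1.812499)/3 = 1.981570
R_{2,2} = (16·1.981570 − 2.119533) / 15 = 1.972372

1.9724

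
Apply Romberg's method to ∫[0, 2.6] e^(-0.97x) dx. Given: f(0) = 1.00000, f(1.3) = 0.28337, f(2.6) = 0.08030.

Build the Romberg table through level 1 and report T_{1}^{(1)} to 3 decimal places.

T_{0}^{(0)} (trapezoid, 1 panel, h=2.6000): 1.40439
T_{1}^{(0)} (trapezoid, 2 panels, h=1.3000): 1.07058
T_{1}^{(1)} = 1.07058 + (1.07058 − 1.40439)/3 = 0.95931

0.959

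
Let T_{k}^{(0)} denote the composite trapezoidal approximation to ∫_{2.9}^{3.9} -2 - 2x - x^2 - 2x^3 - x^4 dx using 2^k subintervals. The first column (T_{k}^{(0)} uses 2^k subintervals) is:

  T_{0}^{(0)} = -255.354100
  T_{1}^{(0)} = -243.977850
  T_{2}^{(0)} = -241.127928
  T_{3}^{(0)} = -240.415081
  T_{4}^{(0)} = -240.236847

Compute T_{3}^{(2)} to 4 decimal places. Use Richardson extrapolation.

-240.1774

T_{2}^{(1)} = (4·(-241.127928) − (-243.977850)) / 3 = -240.177954
T_{3}^{(1)} = -240.415081 + (-240.415081 − (-241.127928))/3 = -240.177465
T_{3}^{(2)} = -240.177465 + (-240.177465 − (-240.177954))/15 = -240.177432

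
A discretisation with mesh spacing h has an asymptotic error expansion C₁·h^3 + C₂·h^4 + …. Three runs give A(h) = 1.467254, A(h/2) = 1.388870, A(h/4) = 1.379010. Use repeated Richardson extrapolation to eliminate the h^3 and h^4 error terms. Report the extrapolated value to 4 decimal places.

First eliminate the h^3 term (factor 2^3 = 8):
  B₁ = (8·1.388870 − 1.467254)/7 = 1.377672
  B₂ = (8·1.379010 − 1.388870)/7 = 1.377601
Then eliminate the h^4 term (factor 2^4 = 16):
  (16·1.377601 − 1.377672)/15 = 1.377596

1.3776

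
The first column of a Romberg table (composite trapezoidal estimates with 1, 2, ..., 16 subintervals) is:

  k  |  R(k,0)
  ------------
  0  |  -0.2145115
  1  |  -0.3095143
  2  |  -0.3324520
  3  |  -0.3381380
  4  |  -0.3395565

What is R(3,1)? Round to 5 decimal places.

R(3,1) = -0.3381380 + (-0.3381380 − (-0.3324520))/3 = -0.3400333

-0.34003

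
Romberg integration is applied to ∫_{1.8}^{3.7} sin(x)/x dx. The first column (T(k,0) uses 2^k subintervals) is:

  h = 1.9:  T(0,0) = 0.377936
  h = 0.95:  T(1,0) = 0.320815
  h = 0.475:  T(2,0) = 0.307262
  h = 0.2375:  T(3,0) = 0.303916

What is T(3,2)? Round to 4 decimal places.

Richardson extrapolation on the trapezoidal column (denominator 4−1=3):
T(2,1) = 0.307262 + (0.307262 − 0.320815)/3 = 0.302744
T(3,1) = (4·0.303916 − 0.307262) / 3 = 0.302801
T(3,2) = (16·0.302801 − 0.302744) / 15 = 0.302805

0.3028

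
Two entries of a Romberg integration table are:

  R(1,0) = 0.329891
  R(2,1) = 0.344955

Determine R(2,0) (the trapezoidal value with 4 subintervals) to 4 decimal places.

0.3412

From R(2,1) = (4·R(2,0) − R(1,0))/3, solve for R(2,0):
4·R(2,0) = 3·0.344955 + 0.329891 = 1.364756
R(2,0) = 0.341189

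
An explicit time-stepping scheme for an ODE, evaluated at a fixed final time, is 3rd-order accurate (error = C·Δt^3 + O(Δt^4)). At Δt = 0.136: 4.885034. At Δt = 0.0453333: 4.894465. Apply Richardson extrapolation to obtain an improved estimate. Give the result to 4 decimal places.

4.8948

Extrapolated value = (27·A(Δt/3) − A(Δt)) / (27 − 1)
= (27·4.894465 − 4.885034) / 26
= 127.265521 / 26 = 4.894828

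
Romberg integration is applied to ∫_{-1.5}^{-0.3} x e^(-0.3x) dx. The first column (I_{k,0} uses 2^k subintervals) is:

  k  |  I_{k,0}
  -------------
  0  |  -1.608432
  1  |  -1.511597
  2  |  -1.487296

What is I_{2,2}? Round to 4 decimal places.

-1.4792

Richardson extrapolation on the trapezoidal column (denominator 4−1=3):
I_{1,1} = (4·(-1.511597) − (-1.608432)) / 3 = -1.479319
I_{2,1} = -1.487296 + (-1.487296 − (-1.511597))/3 = -1.479196
I_{2,2} = (16·(-1.479196) − (-1.479319)) / 15 = -1.479188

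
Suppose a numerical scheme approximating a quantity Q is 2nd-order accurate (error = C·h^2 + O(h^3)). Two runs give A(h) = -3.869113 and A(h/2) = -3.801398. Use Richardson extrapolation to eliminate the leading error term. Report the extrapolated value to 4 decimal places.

-3.7788

The leading error scales as h^2; refining by a factor of 2 reduces it by 2^2 = 4.
Extrapolated value = (4·A(h/2) − A(h)) / (4 − 1)
= (4·(-3.801398) − (-3.869113)) / 3
= -11.336479 / 3 = -3.778826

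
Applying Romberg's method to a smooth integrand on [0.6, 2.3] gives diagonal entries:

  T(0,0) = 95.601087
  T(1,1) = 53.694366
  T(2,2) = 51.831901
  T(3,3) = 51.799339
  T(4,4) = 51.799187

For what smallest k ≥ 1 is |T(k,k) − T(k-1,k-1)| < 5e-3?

|T(1,1) − T(0,0)| = 41.906721 ≥ 5e-3
|T(2,2) − T(1,1)| = 1.862465 ≥ 5e-3
|T(3,3) − T(2,2)| = 0.032562 ≥ 5e-3
|T(4,4) − T(3,3)| = 0.000152 < 5e-3

k = 4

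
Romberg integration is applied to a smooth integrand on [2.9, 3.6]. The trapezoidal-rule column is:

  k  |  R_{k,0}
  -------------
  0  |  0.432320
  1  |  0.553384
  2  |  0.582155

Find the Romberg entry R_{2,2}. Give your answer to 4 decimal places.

R_{1,1} = (4·0.553384 − 0.432320) / 3 = 0.593739
R_{2,1} = (4·0.582155 − 0.553384) / 3 = 0.591745
R_{2,2} = 0.591745 + (0.591745 − 0.593739)/15 = 0.591612

0.5916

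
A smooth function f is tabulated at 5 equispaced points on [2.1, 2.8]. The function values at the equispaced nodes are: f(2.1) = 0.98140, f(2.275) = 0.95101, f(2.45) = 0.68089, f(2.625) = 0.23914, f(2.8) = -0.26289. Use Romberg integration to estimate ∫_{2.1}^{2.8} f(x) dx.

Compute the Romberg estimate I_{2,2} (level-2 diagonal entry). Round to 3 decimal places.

0.399

I_{0,0} (trapezoid, 1 panel, h=0.7000): 0.25148
I_{1,0} (trapezoid, 2 panels, h=0.3500): 0.36405
I_{2,0} (trapezoid, 4 panels, h=0.1750): 0.39030
I_{1,1} = 0.36405 + (0.36405 − 0.25148)/3 = 0.40157
I_{2,1} = 0.39030 + (0.39030 − 0.36405)/3 = 0.39905
I_{2,2} = 0.39905 + (0.39905 − 0.40157)/15 = 0.39888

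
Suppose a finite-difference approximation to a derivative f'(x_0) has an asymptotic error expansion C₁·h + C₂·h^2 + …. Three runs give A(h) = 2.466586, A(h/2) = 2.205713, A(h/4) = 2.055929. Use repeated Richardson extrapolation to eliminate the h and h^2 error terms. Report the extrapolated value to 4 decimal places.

1.8932

First eliminate the h term (factor 2^1 = 2):
  B₁ = (2·2.205713 − 2.466586)/1 = 1.944840
  B₂ = (2·2.055929 − 2.205713)/1 = 1.906145
Then eliminate the h^2 term (factor 2^2 = 4):
  (4·1.906145 − 1.944840)/3 = 1.893247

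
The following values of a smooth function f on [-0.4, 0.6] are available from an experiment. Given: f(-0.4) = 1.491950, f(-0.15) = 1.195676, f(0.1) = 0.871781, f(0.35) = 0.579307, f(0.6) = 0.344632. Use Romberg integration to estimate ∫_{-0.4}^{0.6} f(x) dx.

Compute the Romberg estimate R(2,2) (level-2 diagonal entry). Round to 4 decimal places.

R(0,0) (trapezoid, 1 panel, h=1.0000): 0.918291
R(1,0) (trapezoid, 2 panels, h=0.5000): 0.895036
R(2,0) (trapezoid, 4 panels, h=0.2500): 0.891264
R(1,1) = 0.895036 + (0.895036 − 0.918291)/3 = 0.887284
R(2,1) = 0.891264 + (0.891264 − 0.895036)/3 = 0.890007
R(2,2) = 0.890007 + (0.890007 − 0.887284)/15 = 0.890189

0.8902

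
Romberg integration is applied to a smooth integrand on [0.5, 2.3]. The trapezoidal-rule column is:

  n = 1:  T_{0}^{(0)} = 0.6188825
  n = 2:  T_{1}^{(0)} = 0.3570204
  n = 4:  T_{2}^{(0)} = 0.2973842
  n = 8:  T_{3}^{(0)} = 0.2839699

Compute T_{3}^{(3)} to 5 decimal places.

Richardson extrapolation on the trapezoidal column (denominator 4−1=3):
T_{1}^{(1)} = (4·0.3570204 − 0.6188825) / 3 = 0.2697330
T_{2}^{(1)} = 0.2973842 + (0.2973842 − 0.3570204)/3 = 0.2775055
T_{3}^{(1)} = (4·0.2839699 − 0.2973842) / 3 = 0.2794985
T_{2}^{(2)} = (16·0.2775055 − 0.2697330) / 15 = 0.2780237
T_{3}^{(2)} = (16·0.2794985 − 0.2775055) / 15 = 0.2796314
T_{3}^{(3)} = 0.2796314 + (0.2796314 − 0.2780237)/63 = 0.2796569

0.27966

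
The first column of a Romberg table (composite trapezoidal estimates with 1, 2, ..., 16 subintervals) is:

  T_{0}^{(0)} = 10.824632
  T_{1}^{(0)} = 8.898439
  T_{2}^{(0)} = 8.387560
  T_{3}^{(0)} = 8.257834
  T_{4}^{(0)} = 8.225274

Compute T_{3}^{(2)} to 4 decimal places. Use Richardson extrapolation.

T_{2}^{(1)} = (4·8.387560 − 8.898439) / 3 = 8.217267
T_{3}^{(1)} = (4·8.257834 − 8.387560) / 3 = 8.214592
T_{3}^{(2)} = 8.214592 + (8.214592 − 8.217267)/15 = 8.214414

8.2144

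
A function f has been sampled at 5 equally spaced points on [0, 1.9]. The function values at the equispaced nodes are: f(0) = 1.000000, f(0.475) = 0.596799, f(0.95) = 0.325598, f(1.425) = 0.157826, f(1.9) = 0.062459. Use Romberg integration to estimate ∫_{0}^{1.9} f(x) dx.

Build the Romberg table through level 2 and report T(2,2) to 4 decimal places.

0.7493

T(0,0) (trapezoid, 1 panel, h=1.9000): 1.009336
T(1,0) (trapezoid, 2 panels, h=0.9500): 0.813986
T(2,0) (trapezoid, 4 panels, h=0.4750): 0.765440
T(1,1) = 0.813986 + (0.813986 − 1.009336)/3 = 0.748869
T(2,1) = 0.765440 + (0.765440 − 0.813986)/3 = 0.749258
T(2,2) = 0.749258 + (0.749258 − 0.748869)/15 = 0.749284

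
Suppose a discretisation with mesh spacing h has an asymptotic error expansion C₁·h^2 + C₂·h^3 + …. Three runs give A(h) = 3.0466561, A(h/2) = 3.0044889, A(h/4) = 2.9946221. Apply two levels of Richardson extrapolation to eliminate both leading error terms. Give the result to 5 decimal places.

2.99146

First eliminate the h^2 term (factor 2^2 = 4):
  B₁ = (4·3.0044889 − 3.0466561)/3 = 2.9904332
  B₂ = (4·2.9946221 − 3.0044889)/3 = 2.9913332
Then eliminate the h^3 term (factor 2^3 = 8):
  (8·2.9913332 − 2.9904332)/7 = 2.9914618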